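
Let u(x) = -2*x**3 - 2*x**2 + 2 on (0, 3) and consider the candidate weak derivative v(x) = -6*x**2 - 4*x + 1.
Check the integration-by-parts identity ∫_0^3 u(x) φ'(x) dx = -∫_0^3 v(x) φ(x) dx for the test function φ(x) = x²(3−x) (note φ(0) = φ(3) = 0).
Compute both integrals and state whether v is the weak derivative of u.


LHS = 972/5, RHS = 3753/20. No, v is not the weak derivative of u.

u(x) = -2*x**3 - 2*x**2 + 2, classical derivative u'(x) = -6*x**2 - 4*x.
φ(x) = x²(3−x), so φ'(x) = 3*x*(2 - x).
Note φ(0) = φ(3) = 0, so the boundary term u·φ vanishes.
LHS = ∫_0^3 u(x) φ'(x) dx = ∫_0^3 (6*x^5 - 6*x^4 - 12*x^3 - 6*x^2 + 12*x) dx. Term by term:
  ∫_0^3 6*x^5 dx = 729;  ∫_0^3 -6*x^4 dx = -1458/5;  ∫_0^3 -12*x^3 dx = -243;
  ∫_0^3 -6*x^2 dx = -54;  ∫_0^3 12*x dx = 54.
Sum: 729 − 1458/5 − 243 − 54 + 54 = 972/5.
So LHS = 972/5.
∫_0^3 v(x) φ(x) dx = ∫_0^3 (6*x^5 - 14*x^4 - 13*x^3 + 3*x^2) dx. Term by term:
  ∫_0^3 6*x^5 dx = 729;  ∫_0^3 -14*x^4 dx = -3402/5;  ∫_0^3 -13*x^3 dx = -1053/4;
  ∫_0^3 3*x^2 dx = 27.
Sum: 729 − 3402/5 − 1053/4 + 27 = -3753/20.
So RHS = -∫_0^3 v(x) φ(x) dx = 3753/20.
LHS − RHS = 27/4 ≠ 0, so the identity fails.
(For a valid weak derivative the identity must hold for EVERY test function, in particular this one. The failure shows v is NOT the weak derivative of u.)
Correct weak derivative would be u'(x) = -6*x**2 - 4*x.


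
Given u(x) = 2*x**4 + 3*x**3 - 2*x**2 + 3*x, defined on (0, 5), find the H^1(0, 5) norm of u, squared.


||u||_{H^1}^2 = 324604495/126

The H^1 norm (squared) on an interval (0, L) is
  ||u||_{H^1}^2 = ∫_0^L u(x)^2 dx + ∫_0^L u'(x)^2 dx.
Compute u'(x) = 8*x**3 + 9*x**2 - 4*x + 3.
Then u(x)^2 = 4*x**8 + 12*x**7 + x**6 + 22*x**4 - 12*x**3 + 9*x**2 and u'(x)^2 = 64*x**6 + 144*x**5 + 17*x**4 - 24*x**3 + 70*x**2 - 24*x + 9.
Integrate each monomial from 0 to 5 using ∫_0^5 c·x^n dx = c·5^(n+1)/(n+1):
  ∫_0^5 u(x)^2 dx = ∫_0^5 (4*x^8 + 12*x^7 + x^6 + 22*x^4 - 12*x^3 + 9*x^2) dx. Term by term:
    ∫_0^5 4*x^8 dx = 7812500/9;  ∫_0^5 12*x^7 dx = 1171875/2;  ∫_0^5 x^6 dx = 78125/7;
    ∫_0^5 22*x^4 dx = 13750;  ∫_0^5 -12*x^3 dx = -1875;  ∫_0^5 9*x^2 dx = 375.
  Sum: 7812500/9 + 1171875/2 + 78125/7 + 13750 − 1875 + 375 = 186152875/126.
  ∫_0^5 u'(x)^2 dx = ∫_0^5 (64*x^6 + 144*x^5 + 17*x^4 - 24*x^3 + 70*x^2 - 24*x + 9) dx. Term by term:
    ∫_0^5 64*x^6 dx = 5000000/7;  ∫_0^5 144*x^5 dx = 375000;  ∫_0^5 17*x^4 dx = 10625;
    ∫_0^5 -24*x^3 dx = -3750;  ∫_0^5 70*x^2 dx = 8750/3;  ∫_0^5 -24*x dx = -300;
    ∫_0^5 9 dx = 45.
  Sum: 5000000/7 + 375000 + 10625 − 3750 + 8750/3 − 300 + 45 = 23075270/21.
Adding: ||u||_{H^1}^2 = 186152875/126 + 23075270/21 = 324604495/126.


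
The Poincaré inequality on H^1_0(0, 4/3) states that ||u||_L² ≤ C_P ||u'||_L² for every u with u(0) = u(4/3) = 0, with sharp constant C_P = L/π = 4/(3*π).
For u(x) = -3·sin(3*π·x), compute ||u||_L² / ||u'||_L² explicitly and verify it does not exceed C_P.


||u||_L² / ||u'||_L² = 1/(3*π) < C_P = 4/(3*π).

u(x) = -3·sin(3*π·x), so u'(x) = -9*π*cos(3*π*x).
Writing u(x) = A·sin(kπx/L) with A = -3 and k = 4, use ∫_0^L sin²(kπx/L) dx = L/2 and ∫_0^L cos²(kπx/L) dx = L/2.
u² = 9·sin²(3*π·x) and (u')² = 81*π^2·cos²(3*π·x), and each of sin², cos² integrates to L/2 = 2/3 over (0, 4/3).
∫_0^4/3 u² dx = 6, so ||u||_L² = sqrt(6).
∫_0^4/3 (u')² dx = 54*π^2, so ||u'||_L² = 3*sqrt(6)*π.
Ratio ||u||_L² / ||u'||_L² = 1/(3*π).
Sharp Poincaré constant on H^1_0(0, 4/3) is C_P = L/π = 4/(3*π), achieved by sin(3*π/4·x).
This is the k = 4 harmonic; the ratio L/(kπ) is strictly less than C_P = L/π, consistent with the sharp inequality ||u||_L² ≤ C_P ||u'||_L².


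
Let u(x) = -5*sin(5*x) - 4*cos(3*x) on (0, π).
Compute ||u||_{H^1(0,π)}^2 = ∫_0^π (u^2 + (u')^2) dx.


||u||_{H^1(0,π)}^2 = 405*π

u'(x) = 12*sin(3*x) - 25*cos(5*x).
Expand u² and (u')² and integrate term by term on (0, π), using: for integers n ≥ 1, ∫_0^π sin²(nx) dx = ∫_0^π cos²(nx) dx = π/2; for n ≠ n', ∫_0^π sin(nx)sin(n'x) dx = ∫_0^π cos(nx)cos(n'x) dx = 0; and by product-to-sum, ∫_0^π sin(nx)cos(n'x) dx = ½∫_0^π [sin((n+n')x) + sin((n−n')x)] dx, which is 0 when n+n' is even and 2n/(n²−n'²) when n+n' is odd (it need not vanish on (0, π)).
  u² squared terms: (-5)²·∫sin(5x)² dx = 25·π/2 = 25*π/2;  (-4)²·∫cos(3x)² dx = 16·π/2 = 8*π.
  u² cross terms: 2·(-5)·(-4)·∫sin(5x)·cos(3x) dx = 40·(0) = 0.
  So ∫_0^π u² dx = 25*π/2 + 8*π + 0 = 41*π/2.
  (u')² squared terms: (-25)²·∫cos(5x)² dx = 625·π/2 = 625*π/2;  (12)²·∫sin(3x)² dx = 144·π/2 = 72*π.
  (u')² cross terms: 2·(-25)·(12)·∫cos(5x)·sin(3x) dx = -600·(0) = 0.
  So ∫_0^π (u')² dx = 625*π/2 + 72*π + 0 = 769*π/2.
||u||_{H^1}^2 = (41*π/2) + (769*π/2) = 405*π.


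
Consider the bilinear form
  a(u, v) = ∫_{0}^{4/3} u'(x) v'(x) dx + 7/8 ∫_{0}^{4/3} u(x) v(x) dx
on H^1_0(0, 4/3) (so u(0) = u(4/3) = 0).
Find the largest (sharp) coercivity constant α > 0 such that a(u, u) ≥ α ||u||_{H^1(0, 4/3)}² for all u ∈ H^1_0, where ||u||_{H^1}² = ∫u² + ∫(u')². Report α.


α = (14 + 9*π^2)/(16 + 9*π^2)

Coercivity of a(·,·) on H^1_0(0, 4/3) means a(u, u) ≥ α ||u||_{H^1}² for every u ∈ H^1_0.
The interval has length L = 4/3, and Poincaré/coercivity depend only on L. Here a(u, u) = ∫(u')² + (7/8)·∫u².
Here 0 < c = 7/8 < 1. The condition a(u,u) ≥ α||u||_{H^1}² reads (1−α)∫(u')² ≥ (α−c)∫u². Any admissible α is ≤ 1 (rapidly oscillating u have ∫u²/∫(u')² → 0), and α = 1 would force 0 ≥ (1−c)∫u², impossible since c < 1; so 1−α > 0. By the sharp Poincaré inequality on H^1_0 of an interval of length L, ∫(u')² ≥ (π/L)²∫u² with equality for the first sine mode sin(π(x−x₀)/L) (x₀ the left endpoint), so the inequality holds for all u iff (1−α)(π/L)² ≥ α − c, i.e. α ≤ ((π/L)² + c)/((π/L)² + 1) = (1 + c(L/π)²)/(1 + (L/π)²). With (π/L)² = 9*π^2/16 and c = 7/8, the largest admissible constant is α = ((π/L)² + c)/((π/L)² + 1).
Simplifying, α = (14 + 9*π^2)/(16 + 9*π^2).


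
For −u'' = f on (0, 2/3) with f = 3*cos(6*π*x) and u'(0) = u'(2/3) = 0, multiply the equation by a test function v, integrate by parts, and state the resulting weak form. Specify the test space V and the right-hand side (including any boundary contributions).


V = H^1(0, 2/3) (no boundary constraint on v; u is determined up to an additive constant); weak form: ∫_0^2/3 u'v' dx = ∫_0^2/3 (3*cos(6*π*x)) v dx for all v ∈ V.

Multiply both sides by a test function v and integrate from 0 to 2/3:
  ∫_0^2/3 −u''(x) v(x) dx = ∫_0^2/3 f(x) v(x) dx.
Integrate the LHS by parts once:
  ∫_0^2/3 −u'' v dx = −[u'(x) v(x)]_0^2/3 + ∫_0^2/3 u'(x) v'(x) dx.
Thus ∫_0^2/3 u'(x) v'(x) dx = ∫_0^2/3 f(x) v(x) dx + [u'(x) v(x)]_0^2/3.
Choose V so that boundary terms are either known or forced to vanish.
u has homogeneous Neumann: u'(0) = u'(2/3) = 0. So [u' v]_0^2/3 = 0·v(2/3) − 0·v(0) = 0 for any v; take V = H^1(0, 2/3).
Weak formulation: find u (satisfying any essential BC) such that ∫_0^2/3 u'(x) v'(x) dx = ∫_0^2/3 f v dx for all v ∈ V (homogeneous Neumann, so boundary terms vanish).
Substituting f(x) = 3*cos(6*π*x), the right-hand side is ∫_0^2/3 (3*cos(6*π*x)) v dx.
Compatibility check (pure Neumann): taking v ≡ 1 ∈ V gives 0 = ∫_0^2/3 f dx + (0) − (0), i.e. ∫_0^2/3 f dx must equal u'(0) − u'(2/3) = 0. Indeed ∫_0^2/3 (3*cos(6*π*x)) dx = 0, so the data are compatible. The solution is then unique only up to an additive constant (fix it e.g. by requiring ∫_0^2/3 u dx = 0).


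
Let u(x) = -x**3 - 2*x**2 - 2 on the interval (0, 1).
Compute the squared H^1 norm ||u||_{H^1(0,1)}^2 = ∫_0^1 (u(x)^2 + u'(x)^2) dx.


||u||_{H^1}^2 = 2353/105

The H^1 norm (squared) on an interval (0, L) is
  ||u||_{H^1}^2 = ∫_0^L u(x)^2 dx + ∫_0^L u'(x)^2 dx.
Compute u'(x) = -3*x**2 - 4*x.
Then u(x)^2 = x**6 + 4*x**5 + 4*x**4 + 4*x**3 + 8*x**2 + 4 and u'(x)^2 = 9*x**4 + 24*x**3 + 16*x**2.
Integrate each monomial from 0 to 1 using ∫_0^1 c·x^n dx = c·1^(n+1)/(n+1):
  ∫_0^1 u(x)^2 dx = ∫_0^1 (x^6 + 4*x^5 + 4*x^4 + 4*x^3 + 8*x^2 + 4) dx. Term by term:
    ∫_0^1 x^6 dx = 1/7;  ∫_0^1 4*x^5 dx = 2/3;  ∫_0^1 4*x^4 dx = 4/5;
    ∫_0^1 4*x^3 dx = 1;  ∫_0^1 8*x^2 dx = 8/3;  ∫_0^1 4 dx = 4.
  Sum: 1/7 + 2/3 + 4/5 + 1 + 8/3 + 4 = 974/105.
  ∫_0^1 u'(x)^2 dx = ∫_0^1 (9*x^4 + 24*x^3 + 16*x^2) dx. Term by term:
    ∫_0^1 9*x^4 dx = 9/5;  ∫_0^1 24*x^3 dx = 6;  ∫_0^1 16*x^2 dx = 16/3.
  Sum: 9/5 + 6 + 16/3 = 197/15.
Adding: ||u||_{H^1}^2 = 974/105 + 197/15 = 2353/105.


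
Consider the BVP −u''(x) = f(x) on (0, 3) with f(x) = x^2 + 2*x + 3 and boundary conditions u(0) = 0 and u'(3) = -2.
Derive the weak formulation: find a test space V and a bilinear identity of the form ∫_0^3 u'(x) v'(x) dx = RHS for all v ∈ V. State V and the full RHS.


V = {v ∈ H^1(0, 3) : v(0) = 0} (test functions vanish at x = 0 where u is specified); weak form: ∫_0^3 u'v' dx = ∫_0^3 (x^2 + 2*x + 3) v dx − 2·v(3) for all v ∈ V.

Multiply both sides by a test function v and integrate from 0 to 3:
  ∫_0^3 −u''(x) v(x) dx = ∫_0^3 f(x) v(x) dx.
Integrate the LHS by parts once:
  ∫_0^3 −u'' v dx = −[u'(x) v(x)]_0^3 + ∫_0^3 u'(x) v'(x) dx.
Thus ∫_0^3 u'(x) v'(x) dx = ∫_0^3 f(x) v(x) dx + [u'(x) v(x)]_0^3.
Choose V so that boundary terms are either known or forced to vanish.
Mixed BC: u(0) = 0 (Dirichlet) and u'(3) = -2 (Neumann). Define V = {v ∈ H^1(0, 3) : v(0) = 0}. Then [u' v]_0^3 = u'(3)·v(3) − u'(0)·0 = − 2·v(3).
Weak formulation: find u (satisfying any essential BC) such that ∫_0^3 u'(x) v'(x) dx = ∫_0^3 f v dx − 2·v(3) for all v ∈ V (Dirichlet at 0 absorbed into V; Neumann datum at x = 3 contributes the boundary term).
Substituting f(x) = x^2 + 2*x + 3, the right-hand side is ∫_0^3 (x^2 + 2*x + 3) v dx − 2·v(3).


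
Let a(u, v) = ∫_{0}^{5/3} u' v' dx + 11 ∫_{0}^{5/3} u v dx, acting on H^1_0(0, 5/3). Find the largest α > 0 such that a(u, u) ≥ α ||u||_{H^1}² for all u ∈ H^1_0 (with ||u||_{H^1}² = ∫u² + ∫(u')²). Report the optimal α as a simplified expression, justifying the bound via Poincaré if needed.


α = 1

Coercivity of a(·,·) on H^1_0(0, 5/3) means a(u, u) ≥ α ||u||_{H^1}² for every u ∈ H^1_0.
The interval has length L = 5/3, and Poincaré/coercivity depend only on L. Here a(u, u) = ∫(u')² + (11)·∫u².
Here c = 11 ≥ 1, so a(u,u) = ∫(u')² + c∫u² ≥ ∫(u')² + ∫u² = ||u||_{H^1}², i.e. α = 1 works. No larger α is possible: a(u,u) ≥ α||u||_{H^1}² means (1−α)∫(u')² ≥ (α−c)∫u², and for the modes u_n = sin(nπ(x−x₀)/L) (x₀ the left endpoint) one has ∫u_n²/∫(u_n')² = (L/(nπ))² → 0, so a(u_n,u_n)/||u_n||_{H^1}² → 1. Hence the optimal constant is α = 1.
Therefore α = 1.


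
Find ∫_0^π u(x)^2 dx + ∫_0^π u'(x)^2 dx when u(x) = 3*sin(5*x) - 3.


||u||_{H^1(0,π)}^2 = -36/5 + 126*π

u'(x) = 15*cos(5*x).
Expand u² and (u')² and integrate term by term on (0, π), using: for integers n ≥ 1, ∫_0^π sin²(nx) dx = ∫_0^π cos²(nx) dx = π/2; for n ≠ n', ∫_0^π sin(nx)sin(n'x) dx = ∫_0^π cos(nx)cos(n'x) dx = 0; and by product-to-sum, ∫_0^π sin(nx)cos(n'x) dx = ½∫_0^π [sin((n+n')x) + sin((n−n')x)] dx, which is 0 when n+n' is even and 2n/(n²−n'²) when n+n' is odd (it need not vanish on (0, π)). For the constant mode: ∫_0^π 1 dx = π, ∫_0^π cos(nx) dx = 0, ∫_0^π sin(nx) dx = (1−(−1)^n)/n.
  u² squared terms: (-3)²·∫1 dx = 9·π = 9*π;  (3)²·∫sin(5x)² dx = 9·π/2 = 9*π/2.
  u² cross terms: 2·(-3)·(3)·∫1·sin(5x) dx = -18·(2/5) = -36/5.
  So ∫_0^π u² dx = 9*π + 9*π/2 − 36/5 = -36/5 + 27*π/2.
  (u')² squared terms: (15)²·∫cos(5x)² dx = 225·π/2 = 225*π/2.
  So ∫_0^π (u')² dx = 225*π/2.
||u||_{H^1}^2 = (-36/5 + 27*π/2) + (225*π/2) = -36/5 + 126*π.


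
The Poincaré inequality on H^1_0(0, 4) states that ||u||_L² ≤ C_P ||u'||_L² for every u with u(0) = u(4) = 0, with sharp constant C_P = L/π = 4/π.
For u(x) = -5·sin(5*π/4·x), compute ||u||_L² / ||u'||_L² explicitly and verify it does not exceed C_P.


||u||_L² / ||u'||_L² = 4/(5*π) < C_P = 4/π.

u(x) = -5·sin(5*π/4·x), so u'(x) = -25*π*cos(5*π*x/4)/4.
Writing u(x) = A·sin(kπx/L) with A = -5 and k = 5, use ∫_0^L sin²(kπx/L) dx = L/2 and ∫_0^L cos²(kπx/L) dx = L/2.
u² = 25·sin²(5*π/4·x) and (u')² = 625*π^2/16·cos²(5*π/4·x), and each of sin², cos² integrates to L/2 = 2 over (0, 4).
∫_0^4 u² dx = 50, so ||u||_L² = 5*sqrt(2).
∫_0^4 (u')² dx = 625*π^2/8, so ||u'||_L² = 25*sqrt(2)*π/4.
Ratio ||u||_L² / ||u'||_L² = 4/(5*π).
Sharp Poincaré constant on H^1_0(0, 4) is C_P = L/π = 4/π, achieved by sin(π/4·x).
This is the k = 5 harmonic; the ratio L/(kπ) is strictly less than C_P = L/π, consistent with the sharp inequality ||u||_L² ≤ C_P ||u'||_L².


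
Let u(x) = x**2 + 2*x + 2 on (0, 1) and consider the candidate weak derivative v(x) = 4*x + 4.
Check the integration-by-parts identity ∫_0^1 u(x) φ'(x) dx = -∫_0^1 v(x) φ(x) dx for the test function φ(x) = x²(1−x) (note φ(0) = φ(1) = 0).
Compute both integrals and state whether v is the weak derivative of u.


LHS = -4/15, RHS = -8/15. No, v is not the weak derivative of u.

u(x) = x**2 + 2*x + 2, classical derivative u'(x) = 2*x + 2.
φ(x) = x²(1−x), so φ'(x) = x*(2 - 3*x).
Note φ(0) = φ(1) = 0, so the boundary term u·φ vanishes.
LHS = ∫_0^1 u(x) φ'(x) dx = ∫_0^1 (-3*x^4 - 4*x^3 - 2*x^2 + 4*x) dx. Term by term:
  ∫_0^1 -3*x^4 dx = -3/5;  ∫_0^1 -4*x^3 dx = -1;  ∫_0^1 -2*x^2 dx = -2/3;
  ∫_0^1 4*x dx = 2.
Sum: -3/5 − 1 − 2/3 + 2 = -4/15.
So LHS = -4/15.
∫_0^1 v(x) φ(x) dx = ∫_0^1 (-4*x^4 + 4*x^2) dx. Term by term:
  ∫_0^1 -4*x^4 dx = -4/5;  ∫_0^1 4*x^2 dx = 4/3.
Sum: -4/5 + 4/3 = 8/15.
So RHS = -∫_0^1 v(x) φ(x) dx = -8/15.
LHS − RHS = 4/15 ≠ 0, so the identity fails.
(For a valid weak derivative the identity must hold for EVERY test function, in particular this one. The failure shows v is NOT the weak derivative of u.)
Correct weak derivative would be u'(x) = 2*x + 2.


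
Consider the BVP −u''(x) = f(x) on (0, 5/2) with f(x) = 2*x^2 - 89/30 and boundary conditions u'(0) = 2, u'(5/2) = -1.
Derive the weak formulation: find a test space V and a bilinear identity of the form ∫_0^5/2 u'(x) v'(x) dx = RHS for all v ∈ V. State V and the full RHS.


V = H^1(0, 5/2) (v unrestricted at boundary; u is determined up to an additive constant); weak form: ∫_0^5/2 u'v' dx = ∫_0^5/2 (2*x^2 - 89/30) v dx − v(5/2) − 2·v(0) for all v ∈ V.

Multiply both sides by a test function v and integrate from 0 to 5/2:
  ∫_0^5/2 −u''(x) v(x) dx = ∫_0^5/2 f(x) v(x) dx.
Integrate the LHS by parts once:
  ∫_0^5/2 −u'' v dx = −[u'(x) v(x)]_0^5/2 + ∫_0^5/2 u'(x) v'(x) dx.
Thus ∫_0^5/2 u'(x) v'(x) dx = ∫_0^5/2 f(x) v(x) dx + [u'(x) v(x)]_0^5/2.
Choose V so that boundary terms are either known or forced to vanish.
u has inhomogeneous Neumann u'(0) = 2, u'(5/2) = -1. [u' v]_0^5/2 = (-1)·v(5/2) − (2)·v(0) = − v(5/2) − 2·v(0). Take V = H^1(0, 5/2); boundary term becomes part of RHS.
Weak formulation: find u (satisfying any essential BC) such that ∫_0^5/2 u'(x) v'(x) dx = ∫_0^5/2 f v dx − v(5/2) − 2·v(0) for all v ∈ V (Neumann data are natural BCs: they enter the RHS as boundary terms).
Substituting f(x) = 2*x^2 - 89/30, the right-hand side is ∫_0^5/2 (2*x^2 - 89/30) v dx − v(5/2) − 2·v(0).
Compatibility check (pure Neumann): taking v ≡ 1 ∈ V gives 0 = ∫_0^5/2 f dx + (-1) − (2), i.e. ∫_0^5/2 f dx must equal u'(0) − u'(5/2) = 3. Indeed ∫_0^5/2 (2*x^2 - 89/30) dx = 3, so the data are compatible. The solution is then unique only up to an additive constant (fix it e.g. by requiring ∫_0^5/2 u dx = 0).


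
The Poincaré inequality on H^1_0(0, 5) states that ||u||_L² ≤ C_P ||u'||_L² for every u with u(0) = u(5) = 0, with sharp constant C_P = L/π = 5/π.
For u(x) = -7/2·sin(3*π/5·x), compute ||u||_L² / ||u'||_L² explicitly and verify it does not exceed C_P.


||u||_L² / ||u'||_L² = 5/(3*π) < C_P = 5/π.

u(x) = -7/2·sin(3*π/5·x), so u'(x) = -21*π*cos(3*π*x/5)/10.
Writing u(x) = A·sin(kπx/L) with A = -7/2 and k = 3, use ∫_0^L sin²(kπx/L) dx = L/2 and ∫_0^L cos²(kπx/L) dx = L/2.
u² = 49/4·sin²(3*π/5·x) and (u')² = 441*π^2/100·cos²(3*π/5·x), and each of sin², cos² integrates to L/2 = 5/2 over (0, 5).
∫_0^5 u² dx = 245/8, so ||u||_L² = 7*sqrt(10)/4.
∫_0^5 (u')² dx = 441*π^2/40, so ||u'||_L² = 21*sqrt(10)*π/20.
Ratio ||u||_L² / ||u'||_L² = 5/(3*π).
Sharp Poincaré constant on H^1_0(0, 5) is C_P = L/π = 5/π, achieved by sin(π/5·x).
This is the k = 3 harmonic; the ratio L/(kπ) is strictly less than C_P = L/π, consistent with the sharp inequality ||u||_L² ≤ C_P ||u'||_L².


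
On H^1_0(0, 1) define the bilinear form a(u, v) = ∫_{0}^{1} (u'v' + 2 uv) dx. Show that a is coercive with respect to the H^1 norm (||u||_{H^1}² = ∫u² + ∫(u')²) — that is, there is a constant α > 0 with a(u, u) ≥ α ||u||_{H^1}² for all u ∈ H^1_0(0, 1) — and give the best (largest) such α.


α = 1

Coercivity of a(·,·) on H^1_0(0, 1) means a(u, u) ≥ α ||u||_{H^1}² for every u ∈ H^1_0.
The interval has length L = 1, and Poincaré/coercivity depend only on L. Here a(u, u) = ∫(u')² + (2)·∫u².
Here c = 2 ≥ 1, so a(u,u) = ∫(u')² + c∫u² ≥ ∫(u')² + ∫u² = ||u||_{H^1}², i.e. α = 1 works. No larger α is possible: a(u,u) ≥ α||u||_{H^1}² means (1−α)∫(u')² ≥ (α−c)∫u², and for the modes u_n = sin(nπ(x−x₀)/L) (x₀ the left endpoint) one has ∫u_n²/∫(u_n')² = (L/(nπ))² → 0, so a(u_n,u_n)/||u_n||_{H^1}² → 1. Hence the optimal constant is α = 1.
Therefore α = 1.


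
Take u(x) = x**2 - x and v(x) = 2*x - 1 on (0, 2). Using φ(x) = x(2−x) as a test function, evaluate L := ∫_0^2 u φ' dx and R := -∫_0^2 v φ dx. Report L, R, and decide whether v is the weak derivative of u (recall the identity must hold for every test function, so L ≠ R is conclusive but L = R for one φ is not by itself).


LHS = -4/3, RHS = -4/3. Yes, v = u' weakly.

u(x) = x**2 - x, classical derivative u'(x) = 2*x - 1.
φ(x) = x(2−x), so φ'(x) = 2 - 2*x.
Note φ(0) = φ(2) = 0, so the boundary term u·φ vanishes.
LHS = ∫_0^2 u(x) φ'(x) dx = ∫_0^2 (-2*x^3 + 4*x^2 - 2*x) dx. Term by term:
  ∫_0^2 -2*x^3 dx = -8;  ∫_0^2 4*x^2 dx = 32/3;  ∫_0^2 -2*x dx = -4.
Sum: -8 + 32/3 − 4 = -4/3.
So LHS = -4/3.
∫_0^2 v(x) φ(x) dx = ∫_0^2 (-2*x^3 + 5*x^2 - 2*x) dx. Term by term:
  ∫_0^2 -2*x^3 dx = -8;  ∫_0^2 5*x^2 dx = 40/3;  ∫_0^2 -2*x dx = -4.
Sum: -8 + 40/3 − 4 = 4/3.
So RHS = -∫_0^2 v(x) φ(x) dx = -4/3.
LHS = RHS, so the identity holds for this test φ.
Moreover u is smooth here and v(x) = u'(x) = 2*x - 1 pointwise, so the identity holds for every test function. Hence v is the weak derivative of u.


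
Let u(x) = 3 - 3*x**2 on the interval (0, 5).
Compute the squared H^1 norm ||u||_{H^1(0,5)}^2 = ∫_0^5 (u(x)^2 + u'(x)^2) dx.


||u||_{H^1}^2 = 6420

The H^1 norm (squared) on an interval (0, L) is
  ||u||_{H^1}^2 = ∫_0^L u(x)^2 dx + ∫_0^L u'(x)^2 dx.
Compute u'(x) = -6*x.
Then u(x)^2 = 9*x**4 - 18*x**2 + 9 and u'(x)^2 = 36*x**2.
Integrate each monomial from 0 to 5 using ∫_0^5 c·x^n dx = c·5^(n+1)/(n+1):
  ∫_0^5 u(x)^2 dx = ∫_0^5 (9*x^4 - 18*x^2 + 9) dx. Term by term:
    ∫_0^5 9*x^4 dx = 5625;  ∫_0^5 -18*x^2 dx = -750;  ∫_0^5 9 dx = 45.
  Sum: 5625 − 750 + 45 = 4920.
  ∫_0^5 u'(x)^2 dx = ∫_0^5 (36*x^2) dx. Term by term:
    ∫_0^5 36*x^2 dx = 1500.
Adding: ||u||_{H^1}^2 = 4920 + 1500 = 6420.


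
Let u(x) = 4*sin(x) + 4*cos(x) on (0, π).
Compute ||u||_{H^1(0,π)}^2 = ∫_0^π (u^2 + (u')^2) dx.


||u||_{H^1(0,π)}^2 = 32*π

u'(x) = -4*sin(x) + 4*cos(x).
Expand u² and (u')² and integrate term by term on (0, π), using: for integers n ≥ 1, ∫_0^π sin²(nx) dx = ∫_0^π cos²(nx) dx = π/2; for n ≠ n', ∫_0^π sin(nx)sin(n'x) dx = ∫_0^π cos(nx)cos(n'x) dx = 0; and by product-to-sum, ∫_0^π sin(nx)cos(n'x) dx = ½∫_0^π [sin((n+n')x) + sin((n−n')x)] dx, which is 0 when n+n' is even and 2n/(n²−n'²) when n+n' is odd (it need not vanish on (0, π)).
  u² squared terms: (4)²·∫cos(x)² dx = 16·π/2 = 8*π;  (4)²·∫sin(x)² dx = 16·π/2 = 8*π.
  u² cross terms: 2·(4)·(4)·∫cos(x)·sin(x) dx = 32·(0) = 0.
  So ∫_0^π u² dx = 8*π + 8*π + 0 = 16*π.
  (u')² squared terms: (-4)²·∫sin(x)² dx = 16·π/2 = 8*π;  (4)²·∫cos(x)² dx = 16·π/2 = 8*π.
  (u')² cross terms: 2·(-4)·(4)·∫sin(x)·cos(x) dx = -32·(0) = 0.
  So ∫_0^π (u')² dx = 8*π + 8*π + 0 = 16*π.
||u||_{H^1}^2 = (16*π) + (16*π) = 32*π.


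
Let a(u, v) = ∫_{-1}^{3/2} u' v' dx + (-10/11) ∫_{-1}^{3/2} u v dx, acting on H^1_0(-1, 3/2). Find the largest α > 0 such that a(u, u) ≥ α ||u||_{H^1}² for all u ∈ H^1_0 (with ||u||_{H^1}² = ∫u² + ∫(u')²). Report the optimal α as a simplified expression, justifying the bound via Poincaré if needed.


α = 2*(-125 + 22*π^2)/(11*(25 + 4*π^2))

Coercivity of a(·,·) on H^1_0(-1, 3/2) means a(u, u) ≥ α ||u||_{H^1}² for every u ∈ H^1_0.
The interval has length L = 5/2, and Poincaré/coercivity depend only on L. Here a(u, u) = ∫(u')² + (-10/11)·∫u².
Here c = -10/11 < 0 with |c| < (π/L)² = 4*π^2/25, so coercivity still holds. The condition a(u,u) ≥ α||u||_{H^1}² reads (1−α)∫(u')² ≥ (α−c)∫u². Any admissible α is ≤ 1 (rapidly oscillating u have ∫u²/∫(u')² → 0), and α = 1 would force 0 ≥ (1−c)∫u², impossible since c < 1; so 1−α > 0. By the sharp Poincaré inequality on H^1_0 of an interval of length L, ∫(u')² ≥ (π/L)²∫u² with equality for the first sine mode sin(π(x−x₀)/L) (x₀ the left endpoint), so the inequality holds for all u iff (1−α)(π/L)² ≥ α − c, i.e. α ≤ ((π/L)² + c)/((π/L)² + 1) = (1 + c(L/π)²)/(1 + (L/π)²). (Direct route, valid since c ≤ 0: Poincaré gives c∫u² ≥ c(L/π)²∫(u')², so a(u,u) ≥ (1 + c(L/π)²)∫(u')², while ||u||_{H^1}² ≤ (1 + (L/π)²)∫(u')²; dividing yields the same α.) With (π/L)² = 4*π^2/25 and c = -10/11, the largest admissible constant is α = ((π/L)² + c)/((π/L)² + 1).
Simplifying, α = 2*(-125 + 22*π^2)/(11*(25 + 4*π^2)).


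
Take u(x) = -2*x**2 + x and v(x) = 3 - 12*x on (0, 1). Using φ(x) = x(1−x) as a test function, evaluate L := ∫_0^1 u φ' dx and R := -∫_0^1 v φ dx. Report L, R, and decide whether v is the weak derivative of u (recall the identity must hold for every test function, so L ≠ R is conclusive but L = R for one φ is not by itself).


LHS = 1/6, RHS = 1/2. No, v is not the weak derivative of u.

u(x) = -2*x**2 + x, classical derivative u'(x) = 1 - 4*x.
φ(x) = x(1−x), so φ'(x) = 1 - 2*x.
Note φ(0) = φ(1) = 0, so the boundary term u·φ vanishes.
LHS = ∫_0^1 u(x) φ'(x) dx = ∫_0^1 (4*x^3 - 4*x^2 + x) dx. Term by term:
  ∫_0^1 4*x^3 dx = 1;  ∫_0^1 -4*x^2 dx = -4/3;  ∫_0^1 x dx = 1/2.
Sum: 1 − 4/3 + 1/2 = 1/6.
So LHS = 1/6.
∫_0^1 v(x) φ(x) dx = ∫_0^1 (12*x^3 - 15*x^2 + 3*x) dx. Term by term:
  ∫_0^1 12*x^3 dx = 3;  ∫_0^1 -15*x^2 dx = -5;  ∫_0^1 3*x dx = 3/2.
Sum: 3 − 5 + 3/2 = -1/2.
So RHS = -∫_0^1 v(x) φ(x) dx = 1/2.
LHS − RHS = -1/3 ≠ 0, so the identity fails.
(For a valid weak derivative the identity must hold for EVERY test function, in particular this one. The failure shows v is NOT the weak derivative of u.)
Correct weak derivative would be u'(x) = 1 - 4*x.


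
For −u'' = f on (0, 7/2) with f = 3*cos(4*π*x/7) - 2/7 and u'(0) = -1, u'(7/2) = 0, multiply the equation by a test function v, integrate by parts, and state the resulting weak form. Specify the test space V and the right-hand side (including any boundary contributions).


V = H^1(0, 7/2) (v unrestricted at boundary; u is determined up to an additive constant); weak form: ∫_0^7/2 u'v' dx = ∫_0^7/2 (3*cos(4*π*x/7) - 2/7) v dx + v(0) for all v ∈ V.

Multiply both sides by a test function v and integrate from 0 to 7/2:
  ∫_0^7/2 −u''(x) v(x) dx = ∫_0^7/2 f(x) v(x) dx.
Integrate the LHS by parts once:
  ∫_0^7/2 −u'' v dx = −[u'(x) v(x)]_0^7/2 + ∫_0^7/2 u'(x) v'(x) dx.
Thus ∫_0^7/2 u'(x) v'(x) dx = ∫_0^7/2 f(x) v(x) dx + [u'(x) v(x)]_0^7/2.
Choose V so that boundary terms are either known or forced to vanish.
u has inhomogeneous Neumann u'(0) = -1, u'(7/2) = 0. [u' v]_0^7/2 = (0)·v(7/2) − (-1)·v(0) = v(0). Take V = H^1(0, 7/2); boundary term becomes part of RHS.
Weak formulation: find u (satisfying any essential BC) such that ∫_0^7/2 u'(x) v'(x) dx = ∫_0^7/2 f v dx + v(0) for all v ∈ V (Neumann data are natural BCs: they enter the RHS as boundary terms).
Substituting f(x) = 3*cos(4*π*x/7) - 2/7, the right-hand side is ∫_0^7/2 (3*cos(4*π*x/7) - 2/7) v dx + v(0).
Compatibility check (pure Neumann): taking v ≡ 1 ∈ V gives 0 = ∫_0^7/2 f dx + (0) − (-1), i.e. ∫_0^7/2 f dx must equal u'(0) − u'(7/2) = -1. Indeed ∫_0^7/2 (3*cos(4*π*x/7) - 2/7) dx = -1, so the data are compatible. The solution is then unique only up to an additive constant (fix it e.g. by requiring ∫_0^7/2 u dx = 0).


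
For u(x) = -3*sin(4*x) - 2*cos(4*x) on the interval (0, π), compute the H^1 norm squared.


||u||_{H^1(0,π)}^2 = 221*π/2

u'(x) = 8*sin(4*x) - 12*cos(4*x).
Expand u² and (u')² and integrate term by term on (0, π), using: for integers n ≥ 1, ∫_0^π sin²(nx) dx = ∫_0^π cos²(nx) dx = π/2; for n ≠ n', ∫_0^π sin(nx)sin(n'x) dx = ∫_0^π cos(nx)cos(n'x) dx = 0; and by product-to-sum, ∫_0^π sin(nx)cos(n'x) dx = ½∫_0^π [sin((n+n')x) + sin((n−n')x)] dx, which is 0 when n+n' is even and 2n/(n²−n'²) when n+n' is odd (it need not vanish on (0, π)).
  u² squared terms: (-3)²·∫sin(4x)² dx = 9·π/2 = 9*π/2;  (-2)²·∫cos(4x)² dx = 4·π/2 = 2*π.
  u² cross terms: 2·(-3)·(-2)·∫sin(4x)·cos(4x) dx = 12·(0) = 0.
  So ∫_0^π u² dx = 9*π/2 + 2*π + 0 = 13*π/2.
  (u')² squared terms: (-12)²·∫cos(4x)² dx = 144·π/2 = 72*π;  (8)²·∫sin(4x)² dx = 64·π/2 = 32*π.
  (u')² cross terms: 2·(-12)·(8)·∫cos(4x)·sin(4x) dx = -192·(0) = 0.
  So ∫_0^π (u')² dx = 72*π + 32*π + 0 = 104*π.
||u||_{H^1}^2 = (13*π/2) + (104*π) = 221*π/2.


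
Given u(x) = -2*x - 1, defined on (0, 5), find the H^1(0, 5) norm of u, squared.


||u||_{H^1}^2 = 725/3

The H^1 norm (squared) on an interval (0, L) is
  ||u||_{H^1}^2 = ∫_0^L u(x)^2 dx + ∫_0^L u'(x)^2 dx.
Compute u'(x) = -2.
Then u(x)^2 = 4*x**2 + 4*x + 1 and u'(x)^2 = 4.
Integrate each monomial from 0 to 5 using ∫_0^5 c·x^n dx = c·5^(n+1)/(n+1):
  ∫_0^5 u(x)^2 dx = ∫_0^5 (4*x^2 + 4*x + 1) dx. Term by term:
    ∫_0^5 4*x^2 dx = 500/3;  ∫_0^5 4*x dx = 50;  ∫_0^5 1 dx = 5.
  Sum: 500/3 + 50 + 5 = 665/3.
  ∫_0^5 u'(x)^2 dx = ∫_0^5 (4) dx. Term by term:
    ∫_0^5 4 dx = 20.
Adding: ||u||_{H^1}^2 = 665/3 + 20 = 725/3.


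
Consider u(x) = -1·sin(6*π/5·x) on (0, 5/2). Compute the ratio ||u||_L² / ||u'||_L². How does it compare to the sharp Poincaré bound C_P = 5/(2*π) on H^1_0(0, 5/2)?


||u||_L² / ||u'||_L² = 5/(6*π) < C_P = 5/(2*π).

u(x) = -1·sin(6*π/5·x), so u'(x) = -6*π*cos(6*π*x/5)/5.
Writing u(x) = A·sin(kπx/L) with A = -1 and k = 3, use ∫_0^L sin²(kπx/L) dx = L/2 and ∫_0^L cos²(kπx/L) dx = L/2.
u² = 1·sin²(6*π/5·x) and (u')² = 36*π^2/25·cos²(6*π/5·x), and each of sin², cos² integrates to L/2 = 5/4 over (0, 5/2).
∫_0^5/2 u² dx = 5/4, so ||u||_L² = sqrt(5)/2.
∫_0^5/2 (u')² dx = 9*π^2/5, so ||u'||_L² = 3*sqrt(5)*π/5.
Ratio ||u||_L² / ||u'||_L² = 5/(6*π).
Sharp Poincaré constant on H^1_0(0, 5/2) is C_P = L/π = 5/(2*π), achieved by sin(2*π/5·x).
This is the k = 3 harmonic; the ratio L/(kπ) is strictly less than C_P = L/π, consistent with the sharp inequality ||u||_L² ≤ C_P ||u'||_L².


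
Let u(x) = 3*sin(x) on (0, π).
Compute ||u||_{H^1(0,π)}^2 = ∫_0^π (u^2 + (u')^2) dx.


||u||_{H^1(0,π)}^2 = 9*π

u'(x) = 3*cos(x).
Expand u² and (u')² and integrate term by term on (0, π), using: for integers n ≥ 1, ∫_0^π sin²(nx) dx = ∫_0^π cos²(nx) dx = π/2; for n ≠ n', ∫_0^π sin(nx)sin(n'x) dx = ∫_0^π cos(nx)cos(n'x) dx = 0; and by product-to-sum, ∫_0^π sin(nx)cos(n'x) dx = ½∫_0^π [sin((n+n')x) + sin((n−n')x)] dx, which is 0 when n+n' is even and 2n/(n²−n'²) when n+n' is odd (it need not vanish on (0, π)).
  u² squared terms: (3)²·∫sin(x)² dx = 9·π/2 = 9*π/2.
  So ∫_0^π u² dx = 9*π/2.
  (u')² squared terms: (3)²·∫cos(x)² dx = 9·π/2 = 9*π/2.
  So ∫_0^π (u')² dx = 9*π/2.
||u||_{H^1}^2 = (9*π/2) + (9*π/2) = 9*π.


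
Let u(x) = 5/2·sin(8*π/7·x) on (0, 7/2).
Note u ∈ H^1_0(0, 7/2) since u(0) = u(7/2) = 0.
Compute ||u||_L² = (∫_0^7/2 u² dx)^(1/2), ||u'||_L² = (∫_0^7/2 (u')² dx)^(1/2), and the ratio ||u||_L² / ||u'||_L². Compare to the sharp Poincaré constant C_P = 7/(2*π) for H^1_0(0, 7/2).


||u||_L² / ||u'||_L² = 7/(8*π) < C_P = 7/(2*π).

u(x) = 5/2·sin(8*π/7·x), so u'(x) = 20*π*cos(8*π*x/7)/7.
Writing u(x) = A·sin(kπx/L) with A = 5/2 and k = 4, use ∫_0^L sin²(kπx/L) dx = L/2 and ∫_0^L cos²(kπx/L) dx = L/2.
u² = 25/4·sin²(8*π/7·x) and (u')² = 400*π^2/49·cos²(8*π/7·x), and each of sin², cos² integrates to L/2 = 7/4 over (0, 7/2).
∫_0^7/2 u² dx = 175/16, so ||u||_L² = 5*sqrt(7)/4.
∫_0^7/2 (u')² dx = 100*π^2/7, so ||u'||_L² = 10*sqrt(7)*π/7.
Ratio ||u||_L² / ||u'||_L² = 7/(8*π).
Sharp Poincaré constant on H^1_0(0, 7/2) is C_P = L/π = 7/(2*π), achieved by sin(2*π/7·x).
This is the k = 4 harmonic; the ratio L/(kπ) is strictly less than C_P = L/π, consistent with the sharp inequality ||u||_L² ≤ C_P ||u'||_L².


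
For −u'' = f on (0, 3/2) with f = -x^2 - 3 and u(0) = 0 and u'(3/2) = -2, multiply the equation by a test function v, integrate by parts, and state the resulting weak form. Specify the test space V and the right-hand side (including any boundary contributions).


V = {v ∈ H^1(0, 3/2) : v(0) = 0} (test functions vanish at x = 0 where u is specified); weak form: ∫_0^3/2 u'v' dx = ∫_0^3/2 (-x^2 - 3) v dx − 2·v(3/2) for all v ∈ V.

Multiply both sides by a test function v and integrate from 0 to 3/2:
  ∫_0^3/2 −u''(x) v(x) dx = ∫_0^3/2 f(x) v(x) dx.
Integrate the LHS by parts once:
  ∫_0^3/2 −u'' v dx = −[u'(x) v(x)]_0^3/2 + ∫_0^3/2 u'(x) v'(x) dx.
Thus ∫_0^3/2 u'(x) v'(x) dx = ∫_0^3/2 f(x) v(x) dx + [u'(x) v(x)]_0^3/2.
Choose V so that boundary terms are either known or forced to vanish.
Mixed BC: u(0) = 0 (Dirichlet) and u'(3/2) = -2 (Neumann). Define V = {v ∈ H^1(0, 3/2) : v(0) = 0}. Then [u' v]_0^3/2 = u'(3/2)·v(3/2) − u'(0)·0 = − 2·v(3/2).
Weak formulation: find u (satisfying any essential BC) such that ∫_0^3/2 u'(x) v'(x) dx = ∫_0^3/2 f v dx − 2·v(3/2) for all v ∈ V (Dirichlet at 0 absorbed into V; Neumann datum at x = 3/2 contributes the boundary term).
Substituting f(x) = -x^2 - 3, the right-hand side is ∫_0^3/2 (-x^2 - 3) v dx − 2·v(3/2).


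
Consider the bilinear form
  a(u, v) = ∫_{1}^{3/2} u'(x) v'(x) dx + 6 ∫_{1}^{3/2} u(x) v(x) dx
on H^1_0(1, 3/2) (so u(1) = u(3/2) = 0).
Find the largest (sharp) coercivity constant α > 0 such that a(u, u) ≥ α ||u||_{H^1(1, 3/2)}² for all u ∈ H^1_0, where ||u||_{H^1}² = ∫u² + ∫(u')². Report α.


α = 1

Coercivity of a(·,·) on H^1_0(1, 3/2) means a(u, u) ≥ α ||u||_{H^1}² for every u ∈ H^1_0.
The interval has length L = 1/2, and Poincaré/coercivity depend only on L. Here a(u, u) = ∫(u')² + (6)·∫u².
Here c = 6 ≥ 1, so a(u,u) = ∫(u')² + c∫u² ≥ ∫(u')² + ∫u² = ||u||_{H^1}², i.e. α = 1 works. No larger α is possible: a(u,u) ≥ α||u||_{H^1}² means (1−α)∫(u')² ≥ (α−c)∫u², and for the modes u_n = sin(nπ(x−x₀)/L) (x₀ the left endpoint) one has ∫u_n²/∫(u_n')² = (L/(nπ))² → 0, so a(u_n,u_n)/||u_n||_{H^1}² → 1. Hence the optimal constant is α = 1.
Therefore α = 1.


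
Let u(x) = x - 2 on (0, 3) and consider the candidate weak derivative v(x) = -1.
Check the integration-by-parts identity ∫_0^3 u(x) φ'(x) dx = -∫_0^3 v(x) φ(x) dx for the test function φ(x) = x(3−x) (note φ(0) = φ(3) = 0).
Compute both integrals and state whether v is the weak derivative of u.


LHS = -9/2, RHS = 9/2. No, v is not the weak derivative of u.

u(x) = x - 2, classical derivative u'(x) = 1.
φ(x) = x(3−x), so φ'(x) = 3 - 2*x.
Note φ(0) = φ(3) = 0, so the boundary term u·φ vanishes.
LHS = ∫_0^3 u(x) φ'(x) dx = ∫_0^3 (-2*x^2 + 7*x - 6) dx. Term by term:
  ∫_0^3 -2*x^2 dx = -18;  ∫_0^3 7*x dx = 63/2;  ∫_0^3 -6 dx = -18.
Sum: -18 + 63/2 − 18 = -9/2.
So LHS = -9/2.
∫_0^3 v(x) φ(x) dx = ∫_0^3 (x^2 - 3*x) dx. Term by term:
  ∫_0^3 x^2 dx = 9;  ∫_0^3 -3*x dx = -27/2.
Sum: 9 − 27/2 = -9/2.
So RHS = -∫_0^3 v(x) φ(x) dx = 9/2.
LHS − RHS = -9 ≠ 0, so the identity fails.
(For a valid weak derivative the identity must hold for EVERY test function, in particular this one. The failure shows v is NOT the weak derivative of u.)
Correct weak derivative would be u'(x) = 1.


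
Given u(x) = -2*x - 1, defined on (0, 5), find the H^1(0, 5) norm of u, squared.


||u||_{H^1}^2 = 725/3

The H^1 norm (squared) on an interval (0, L) is
  ||u||_{H^1}^2 = ∫_0^L u(x)^2 dx + ∫_0^L u'(x)^2 dx.
Compute u'(x) = -2.
Then u(x)^2 = 4*x**2 + 4*x + 1 and u'(x)^2 = 4.
Integrate each monomial from 0 to 5 using ∫_0^5 c·x^n dx = c·5^(n+1)/(n+1):
  ∫_0^5 u(x)^2 dx = ∫_0^5 (4*x^2 + 4*x + 1) dx. Term by term:
    ∫_0^5 4*x^2 dx = 500/3;  ∫_0^5 4*x dx = 50;  ∫_0^5 1 dx = 5.
  Sum: 500/3 + 50 + 5 = 665/3.
  ∫_0^5 u'(x)^2 dx = ∫_0^5 (4) dx. Term by term:
    ∫_0^5 4 dx = 20.
Adding: ||u||_{H^1}^2 = 665/3 + 20 = 725/3.


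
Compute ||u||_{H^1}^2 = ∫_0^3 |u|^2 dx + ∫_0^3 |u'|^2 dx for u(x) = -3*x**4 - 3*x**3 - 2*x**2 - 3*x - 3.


||u||_{H^1}^2 = 18342333/140

The H^1 norm (squared) on an interval (0, L) is
  ||u||_{H^1}^2 = ∫_0^L u(x)^2 dx + ∫_0^L u'(x)^2 dx.
Compute u'(x) = -12*x**3 - 9*x**2 - 4*x - 3.
Then u(x)^2 = 9*x**8 + 18*x**7 + 21*x**6 + 30*x**5 + 40*x**4 + 30*x**3 + 21*x**2 + 18*x + 9 and u'(x)^2 = 144*x**6 + 216*x**5 + 177*x**4 + 144*x**3 + 70*x**2 + 24*x + 9.
Integrate each monomial from 0 to 3 using ∫_0^3 c·x^n dx = c·3^(n+1)/(n+1):
  ∫_0^3 u(x)^2 dx = ∫_0^3 (9*x^8 + 18*x^7 + 21*x^6 + 30*x^5 + 40*x^4 + 30*x^3 + 21*x^2 + 18*x + 9) dx. Term by term:
    ∫_0^3 9*x^8 dx = 19683;  ∫_0^3 18*x^7 dx = 59049/4;  ∫_0^3 21*x^6 dx = 6561;
    ∫_0^3 30*x^5 dx = 3645;  ∫_0^3 40*x^4 dx = 1944;  ∫_0^3 30*x^3 dx = 1215/2;
    ∫_0^3 21*x^2 dx = 189;  ∫_0^3 18*x dx = 81;  ∫_0^3 9 dx = 27.
  Sum: 19683 + 59049/4 + 6561 + 3645 + 1944 + 1215/2 + 189 + 81 + 27 = 189999/4.
  ∫_0^3 u'(x)^2 dx = ∫_0^3 (144*x^6 + 216*x^5 + 177*x^4 + 144*x^3 + 70*x^2 + 24*x + 9) dx. Term by term:
    ∫_0^3 144*x^6 dx = 314928/7;  ∫_0^3 216*x^5 dx = 26244;  ∫_0^3 177*x^4 dx = 43011/5;
    ∫_0^3 144*x^3 dx = 2916;  ∫_0^3 70*x^2 dx = 630;  ∫_0^3 24*x dx = 108;
    ∫_0^3 9 dx = 27.
  Sum: 314928/7 + 26244 + 43011/5 + 2916 + 630 + 108 + 27 = 2923092/35.
Adding: ||u||_{H^1}^2 = 189999/4 + 2923092/35 = 18342333/140.


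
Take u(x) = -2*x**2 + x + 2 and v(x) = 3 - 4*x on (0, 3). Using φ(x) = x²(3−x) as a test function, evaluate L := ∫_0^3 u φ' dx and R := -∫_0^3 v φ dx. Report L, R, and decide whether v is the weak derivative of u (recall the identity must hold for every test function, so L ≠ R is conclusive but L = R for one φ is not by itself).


LHS = 837/20, RHS = 567/20. No, v is not the weak derivative of u.

u(x) = -2*x**2 + x + 2, classical derivative u'(x) = 1 - 4*x.
φ(x) = x²(3−x), so φ'(x) = 3*x*(2 - x).
Note φ(0) = φ(3) = 0, so the boundary term u·φ vanishes.
LHS = ∫_0^3 u(x) φ'(x) dx = ∫_0^3 (6*x^4 - 15*x^3 + 12*x) dx. Term by term:
  ∫_0^3 6*x^4 dx = 1458/5;  ∫_0^3 -15*x^3 dx = -1215/4;  ∫_0^3 12*x dx = 54.
Sum: 1458/5 − 1215/4 + 54 = 837/20.
So LHS = 837/20.
∫_0^3 v(x) φ(x) dx = ∫_0^3 (4*x^4 - 15*x^3 + 9*x^2) dx. Term by term:
  ∫_0^3 4*x^4 dx = 972/5;  ∫_0^3 -15*x^3 dx = -1215/4;  ∫_0^3 9*x^2 dx = 81.
Sum: 972/5 − 1215/4 + 81 = -567/20.
So RHS = -∫_0^3 v(x) φ(x) dx = 567/20.
LHS − RHS = 27/2 ≠ 0, so the identity fails.
(For a valid weak derivative the identity must hold for EVERY test function, in particular this one. The failure shows v is NOT the weak derivative of u.)
Correct weak derivative would be u'(x) = 1 - 4*x.


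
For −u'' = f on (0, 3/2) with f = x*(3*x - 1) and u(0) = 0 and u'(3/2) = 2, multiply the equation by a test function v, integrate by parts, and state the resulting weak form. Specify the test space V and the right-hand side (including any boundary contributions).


V = {v ∈ H^1(0, 3/2) : v(0) = 0} (test functions vanish at x = 0 where u is specified); weak form: ∫_0^3/2 u'v' dx = ∫_0^3/2 (x*(3*x - 1)) v dx + 2·v(3/2) for all v ∈ V.

Multiply both sides by a test function v and integrate from 0 to 3/2:
  ∫_0^3/2 −u''(x) v(x) dx = ∫_0^3/2 f(x) v(x) dx.
Integrate the LHS by parts once:
  ∫_0^3/2 −u'' v dx = −[u'(x) v(x)]_0^3/2 + ∫_0^3/2 u'(x) v'(x) dx.
Thus ∫_0^3/2 u'(x) v'(x) dx = ∫_0^3/2 f(x) v(x) dx + [u'(x) v(x)]_0^3/2.
Choose V so that boundary terms are either known or forced to vanish.
Mixed BC: u(0) = 0 (Dirichlet) and u'(3/2) = 2 (Neumann). Define V = {v ∈ H^1(0, 3/2) : v(0) = 0}. Then [u' v]_0^3/2 = u'(3/2)·v(3/2) − u'(0)·0 = 2·v(3/2).
Weak formulation: find u (satisfying any essential BC) such that ∫_0^3/2 u'(x) v'(x) dx = ∫_0^3/2 f v dx + 2·v(3/2) for all v ∈ V (Dirichlet at 0 absorbed into V; Neumann datum at x = 3/2 contributes the boundary term).
Substituting f(x) = x*(3*x - 1), the right-hand side is ∫_0^3/2 (x*(3*x - 1)) v dx + 2·v(3/2).


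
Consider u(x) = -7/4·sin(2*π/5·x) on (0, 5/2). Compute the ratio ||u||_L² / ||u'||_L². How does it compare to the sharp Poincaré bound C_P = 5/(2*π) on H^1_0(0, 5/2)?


||u||_L² / ||u'||_L² = 5/(2*π) = C_P.

u(x) = -7/4·sin(2*π/5·x), so u'(x) = -7*π*cos(2*π*x/5)/10.
Writing u(x) = A·sin(kπx/L) with A = -7/4 and k = 1, use ∫_0^L sin²(kπx/L) dx = L/2 and ∫_0^L cos²(kπx/L) dx = L/2.
u² = 49/16·sin²(2*π/5·x) and (u')² = 49*π^2/100·cos²(2*π/5·x), and each of sin², cos² integrates to L/2 = 5/4 over (0, 5/2).
∫_0^5/2 u² dx = 245/64, so ||u||_L² = 7*sqrt(5)/8.
∫_0^5/2 (u')² dx = 49*π^2/80, so ||u'||_L² = 7*sqrt(5)*π/20.
Ratio ||u||_L² / ||u'||_L² = 5/(2*π).
Sharp Poincaré constant on H^1_0(0, 5/2) is C_P = L/π = 5/(2*π), achieved by sin(2*π/5·x).
This is the k = 1 eigenfunction (up to amplitude), so the ratio equals the sharp Poincaré constant exactly.


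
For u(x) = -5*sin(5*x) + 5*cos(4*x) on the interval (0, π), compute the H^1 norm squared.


||u||_{H^1(0,π)}^2 = -8500/9 + 1075*π/2

u'(x) = -20*sin(4*x) - 25*cos(5*x).
Expand u² and (u')² and integrate term by term on (0, π), using: for integers n ≥ 1, ∫_0^π sin²(nx) dx = ∫_0^π cos²(nx) dx = π/2; for n ≠ n', ∫_0^π sin(nx)sin(n'x) dx = ∫_0^π cos(nx)cos(n'x) dx = 0; and by product-to-sum, ∫_0^π sin(nx)cos(n'x) dx = ½∫_0^π [sin((n+n')x) + sin((n−n')x)] dx, which is 0 when n+n' is even and 2n/(n²−n'²) when n+n' is odd (it need not vanish on (0, π)).
  u² squared terms: (-5)²·∫sin(5x)² dx = 25·π/2 = 25*π/2;  (5)²·∫cos(4x)² dx = 25·π/2 = 25*π/2.
  u² cross terms: 2·(-5)·(5)·∫sin(5x)·cos(4x) dx = -50·(10/9) = -500/9.
  So ∫_0^π u² dx = 25*π/2 + 25*π/2 − 500/9 = -500/9 + 25*π.
  (u')² squared terms: (-25)²·∫cos(5x)² dx = 625·π/2 = 625*π/2;  (-20)²·∫sin(4x)² dx = 400·π/2 = 200*π.
  (u')² cross terms: 2·(-25)·(-20)·∫cos(5x)·sin(4x) dx = 1000·(-8/9) = -8000/9.
  So ∫_0^π (u')² dx = 625*π/2 + 200*π − 8000/9 = -8000/9 + 1025*π/2.
||u||_{H^1}^2 = (-500/9 + 25*π) + (-8000/9 + 1025*π/2) = -8500/9 + 1075*π/2.


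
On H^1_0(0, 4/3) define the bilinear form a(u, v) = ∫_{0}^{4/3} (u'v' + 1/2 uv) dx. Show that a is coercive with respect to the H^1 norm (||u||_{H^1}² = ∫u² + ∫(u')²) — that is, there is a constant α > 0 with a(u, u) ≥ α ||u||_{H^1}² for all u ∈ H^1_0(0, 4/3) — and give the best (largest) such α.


α = (8 + 9*π^2)/(16 + 9*π^2)

Coercivity of a(·,·) on H^1_0(0, 4/3) means a(u, u) ≥ α ||u||_{H^1}² for every u ∈ H^1_0.
The interval has length L = 4/3, and Poincaré/coercivity depend only on L. Here a(u, u) = ∫(u')² + (1/2)·∫u².
Here 0 < c = 1/2 < 1. The condition a(u,u) ≥ α||u||_{H^1}² reads (1−α)∫(u')² ≥ (α−c)∫u². Any admissible α is ≤ 1 (rapidly oscillating u have ∫u²/∫(u')² → 0), and α = 1 would force 0 ≥ (1−c)∫u², impossible since c < 1; so 1−α > 0. By the sharp Poincaré inequality on H^1_0 of an interval of length L, ∫(u')² ≥ (π/L)²∫u² with equality for the first sine mode sin(π(x−x₀)/L) (x₀ the left endpoint), so the inequality holds for all u iff (1−α)(π/L)² ≥ α − c, i.e. α ≤ ((π/L)² + c)/((π/L)² + 1) = (1 + c(L/π)²)/(1 + (L/π)²). With (π/L)² = 9*π^2/16 and c = 1/2, the largest admissible constant is α = ((π/L)² + c)/((π/L)² + 1).
Simplifying, α = (8 + 9*π^2)/(16 + 9*π^2).
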